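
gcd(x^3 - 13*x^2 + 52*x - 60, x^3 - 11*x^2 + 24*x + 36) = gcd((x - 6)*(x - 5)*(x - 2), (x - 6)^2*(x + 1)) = x - 6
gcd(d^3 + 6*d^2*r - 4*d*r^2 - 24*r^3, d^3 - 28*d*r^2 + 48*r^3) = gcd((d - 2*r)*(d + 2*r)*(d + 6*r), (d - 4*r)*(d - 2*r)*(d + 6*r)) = -d^2 - 4*d*r + 12*r^2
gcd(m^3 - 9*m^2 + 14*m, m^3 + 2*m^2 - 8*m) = m^2 - 2*m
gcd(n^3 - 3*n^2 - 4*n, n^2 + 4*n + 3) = n + 1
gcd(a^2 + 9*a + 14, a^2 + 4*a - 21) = a + 7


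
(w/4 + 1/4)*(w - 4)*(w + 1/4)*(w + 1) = w^4/4 - 7*w^3/16 - 15*w^2/8 - 23*w/16 - 1/4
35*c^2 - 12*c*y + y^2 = (-7*c + y)*(-5*c + y)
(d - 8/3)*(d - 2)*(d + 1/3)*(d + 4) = d^4 - d^3/3 - 122*d^2/9 + 152*d/9 + 64/9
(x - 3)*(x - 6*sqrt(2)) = x^2 - 6*sqrt(2)*x - 3*x + 18*sqrt(2)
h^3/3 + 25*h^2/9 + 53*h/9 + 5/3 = (h/3 + 1)*(h + 1/3)*(h + 5)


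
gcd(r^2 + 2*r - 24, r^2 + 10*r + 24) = r + 6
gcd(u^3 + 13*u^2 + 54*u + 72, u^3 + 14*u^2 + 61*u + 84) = u^2 + 7*u + 12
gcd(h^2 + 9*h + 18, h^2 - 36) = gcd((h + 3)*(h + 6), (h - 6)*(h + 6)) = h + 6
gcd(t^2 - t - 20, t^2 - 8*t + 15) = t - 5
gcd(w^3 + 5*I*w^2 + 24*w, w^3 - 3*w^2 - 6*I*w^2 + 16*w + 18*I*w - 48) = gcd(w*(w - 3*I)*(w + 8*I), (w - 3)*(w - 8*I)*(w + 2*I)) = 1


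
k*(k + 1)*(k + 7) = k^3 + 8*k^2 + 7*k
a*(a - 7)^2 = a^3 - 14*a^2 + 49*a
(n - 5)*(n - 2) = n^2 - 7*n + 10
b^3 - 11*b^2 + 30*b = b*(b - 6)*(b - 5)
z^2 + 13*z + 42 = (z + 6)*(z + 7)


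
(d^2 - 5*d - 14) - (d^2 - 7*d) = 2*d - 14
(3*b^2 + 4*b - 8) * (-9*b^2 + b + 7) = -27*b^4 - 33*b^3 + 97*b^2 + 20*b - 56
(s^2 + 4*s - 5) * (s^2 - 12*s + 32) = s^4 - 8*s^3 - 21*s^2 + 188*s - 160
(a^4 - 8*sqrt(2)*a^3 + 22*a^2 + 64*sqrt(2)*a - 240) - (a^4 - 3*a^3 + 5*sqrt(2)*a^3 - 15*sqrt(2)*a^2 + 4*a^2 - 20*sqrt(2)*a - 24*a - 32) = -13*sqrt(2)*a^3 + 3*a^3 + 18*a^2 + 15*sqrt(2)*a^2 + 24*a + 84*sqrt(2)*a - 208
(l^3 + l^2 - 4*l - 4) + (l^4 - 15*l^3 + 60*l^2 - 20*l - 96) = l^4 - 14*l^3 + 61*l^2 - 24*l - 100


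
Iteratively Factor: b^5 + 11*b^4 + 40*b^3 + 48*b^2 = (b + 4)*(b^4 + 7*b^3 + 12*b^2) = (b + 3)*(b + 4)*(b^3 + 4*b^2) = (b + 3)*(b + 4)^2*(b^2) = b*(b + 3)*(b + 4)^2*(b)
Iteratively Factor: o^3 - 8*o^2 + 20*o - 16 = (o - 2)*(o^2 - 6*o + 8) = (o - 2)^2*(o - 4)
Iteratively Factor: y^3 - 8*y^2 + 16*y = (y - 4)*(y^2 - 4*y) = (y - 4)^2*(y)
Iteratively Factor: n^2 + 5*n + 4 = (n + 1)*(n + 4)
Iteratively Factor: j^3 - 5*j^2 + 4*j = (j - 1)*(j^2 - 4*j) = j*(j - 1)*(j - 4)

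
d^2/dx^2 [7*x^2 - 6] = 14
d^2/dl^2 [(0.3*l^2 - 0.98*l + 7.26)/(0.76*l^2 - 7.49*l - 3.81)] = (2.283344*l^3 + 30.372336*l^2 - 264.987072*l + 921.259548)/(0.438976*l^6 - 12.978672*l^5 + 121.30626*l^4 - 290.061485*l^3 - 608.127435*l^2 - 326.176767*l - 55.306341)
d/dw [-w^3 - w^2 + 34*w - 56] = -3*w^2 - 2*w + 34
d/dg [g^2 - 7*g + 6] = 2*g - 7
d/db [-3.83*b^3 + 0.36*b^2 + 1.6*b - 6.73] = -11.49*b^2 + 0.72*b + 1.6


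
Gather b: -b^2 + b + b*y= -b^2 + b*(y + 1)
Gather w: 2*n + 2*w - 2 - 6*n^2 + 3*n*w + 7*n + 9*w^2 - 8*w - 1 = -6*n^2 + 9*n + 9*w^2 + w*(3*n - 6) - 3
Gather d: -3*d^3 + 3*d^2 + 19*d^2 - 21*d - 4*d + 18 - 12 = -3*d^3 + 22*d^2 - 25*d + 6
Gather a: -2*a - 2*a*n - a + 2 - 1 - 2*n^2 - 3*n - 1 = a*(-2*n - 3) - 2*n^2 - 3*n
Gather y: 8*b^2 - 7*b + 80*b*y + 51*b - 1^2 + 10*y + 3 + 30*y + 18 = 8*b^2 + 44*b + y*(80*b + 40) + 20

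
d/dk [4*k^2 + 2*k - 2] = 8*k + 2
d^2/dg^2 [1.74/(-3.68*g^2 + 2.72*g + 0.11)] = (-47.127552*g^2 + 34.833408*g + 1.74*(7.36*g - 2.72)*(14.72*g - 5.44) + 1.408704)/(-3.68*g^2 + 2.72*g + 0.11)^3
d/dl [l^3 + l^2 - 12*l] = 3*l^2 + 2*l - 12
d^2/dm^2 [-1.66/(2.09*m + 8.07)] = -14.502092/(2.09*m + 8.07)^3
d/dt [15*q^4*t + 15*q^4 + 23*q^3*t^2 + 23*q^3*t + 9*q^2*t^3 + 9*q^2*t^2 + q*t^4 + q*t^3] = q*(15*q^3 + 46*q^2*t + 23*q^2 + 27*q*t^2 + 18*q*t + 4*t^3 + 3*t^2)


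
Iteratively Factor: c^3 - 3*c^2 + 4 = (c - 2)*(c^2 - c - 2) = (c - 2)^2*(c + 1)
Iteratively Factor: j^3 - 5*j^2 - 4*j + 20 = (j + 2)*(j^2 - 7*j + 10) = (j - 5)*(j + 2)*(j - 2)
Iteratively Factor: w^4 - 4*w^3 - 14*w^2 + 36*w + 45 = (w - 5)*(w^3 + w^2 - 9*w - 9) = (w - 5)*(w - 3)*(w^2 + 4*w + 3) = (w - 5)*(w - 3)*(w + 1)*(w + 3)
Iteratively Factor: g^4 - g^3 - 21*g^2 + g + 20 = (g + 1)*(g^3 - 2*g^2 - 19*g + 20) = (g - 5)*(g + 1)*(g^2 + 3*g - 4) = (g - 5)*(g + 1)*(g + 4)*(g - 1)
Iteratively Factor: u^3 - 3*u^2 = (u)*(u^2 - 3*u) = u*(u - 3)*(u)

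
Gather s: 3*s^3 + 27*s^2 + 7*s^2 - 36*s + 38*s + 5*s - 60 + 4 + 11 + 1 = 3*s^3 + 34*s^2 + 7*s - 44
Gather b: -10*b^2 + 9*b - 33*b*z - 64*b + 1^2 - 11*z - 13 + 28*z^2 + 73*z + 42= -10*b^2 + b*(-33*z - 55) + 28*z^2 + 62*z + 30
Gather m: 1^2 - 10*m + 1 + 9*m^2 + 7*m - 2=9*m^2 - 3*m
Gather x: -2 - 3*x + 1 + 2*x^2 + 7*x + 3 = 2*x^2 + 4*x + 2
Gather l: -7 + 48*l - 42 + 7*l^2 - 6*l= 7*l^2 + 42*l - 49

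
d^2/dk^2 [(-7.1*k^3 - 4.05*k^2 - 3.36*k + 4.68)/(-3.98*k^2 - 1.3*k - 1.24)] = (1.13686837721616e-13*k^5 + 1.13686837721616e-13*k^4 + 18.4562479999997*k^3 - 496.052592*k^2 - 179.277792*k + 31.996992)/(63.044792*k^6 + 61.77756*k^5 + 79.104888*k^4 + 40.69156*k^3 + 24.645744*k^2 + 5.99664*k + 1.906624)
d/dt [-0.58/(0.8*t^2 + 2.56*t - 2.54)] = (0.928*t + 1.4848)/(0.8*t^2 + 2.56*t - 2.54)^2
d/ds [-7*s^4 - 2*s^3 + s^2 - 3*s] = -28*s^3 - 6*s^2 + 2*s - 3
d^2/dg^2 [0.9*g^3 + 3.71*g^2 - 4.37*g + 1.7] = 5.4*g + 7.42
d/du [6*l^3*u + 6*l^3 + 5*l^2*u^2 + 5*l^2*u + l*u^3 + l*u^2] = l*(6*l^2 + 10*l*u + 5*l + 3*u^2 + 2*u)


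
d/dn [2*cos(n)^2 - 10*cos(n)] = 2*(5 - 2*cos(n))*sin(n)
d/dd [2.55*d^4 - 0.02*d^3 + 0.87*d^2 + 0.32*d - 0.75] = 10.2*d^3 - 0.06*d^2 + 1.74*d + 0.32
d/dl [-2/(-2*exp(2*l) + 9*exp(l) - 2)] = (18 - 8*exp(l))*exp(l)/(2*exp(2*l) - 9*exp(l) + 2)^2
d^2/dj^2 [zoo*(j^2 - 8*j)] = zoo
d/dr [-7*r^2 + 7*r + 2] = 7 - 14*r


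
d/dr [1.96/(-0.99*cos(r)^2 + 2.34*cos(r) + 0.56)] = (4.5864 - 3.8808*cos(r))*sin(r)/(-0.99*cos(r)^2 + 2.34*cos(r) + 0.56)^2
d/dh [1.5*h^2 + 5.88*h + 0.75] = 3.0*h + 5.88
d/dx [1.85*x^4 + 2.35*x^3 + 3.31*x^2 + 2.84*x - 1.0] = 7.4*x^3 + 7.05*x^2 + 6.62*x + 2.84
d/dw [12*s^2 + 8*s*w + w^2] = 8*s + 2*w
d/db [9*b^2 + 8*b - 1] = 18*b + 8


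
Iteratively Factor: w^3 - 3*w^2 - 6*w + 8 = (w - 4)*(w^2 + w - 2) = (w - 4)*(w + 2)*(w - 1)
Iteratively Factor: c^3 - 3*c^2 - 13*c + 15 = (c - 5)*(c^2 + 2*c - 3) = (c - 5)*(c + 3)*(c - 1)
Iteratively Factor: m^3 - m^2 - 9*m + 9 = (m - 3)*(m^2 + 2*m - 3) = (m - 3)*(m - 1)*(m + 3)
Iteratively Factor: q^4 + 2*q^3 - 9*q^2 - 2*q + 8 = (q + 4)*(q^3 - 2*q^2 - q + 2) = (q + 1)*(q + 4)*(q^2 - 3*q + 2) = (q - 2)*(q + 1)*(q + 4)*(q - 1)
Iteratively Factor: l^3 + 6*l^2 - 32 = (l - 2)*(l^2 + 8*l + 16) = (l - 2)*(l + 4)*(l + 4)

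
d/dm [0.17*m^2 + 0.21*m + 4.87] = 0.34*m + 0.21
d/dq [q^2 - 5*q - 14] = 2*q - 5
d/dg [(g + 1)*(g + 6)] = 2*g + 7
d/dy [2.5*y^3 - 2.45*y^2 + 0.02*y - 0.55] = 7.5*y^2 - 4.9*y + 0.02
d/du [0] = 0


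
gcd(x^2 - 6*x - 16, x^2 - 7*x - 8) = x - 8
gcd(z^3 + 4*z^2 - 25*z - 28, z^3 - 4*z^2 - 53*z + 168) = z + 7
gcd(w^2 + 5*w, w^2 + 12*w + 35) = w + 5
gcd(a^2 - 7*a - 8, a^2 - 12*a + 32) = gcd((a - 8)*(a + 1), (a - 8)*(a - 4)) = a - 8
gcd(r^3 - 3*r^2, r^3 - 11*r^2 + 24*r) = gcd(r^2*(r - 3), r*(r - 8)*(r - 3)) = r^2 - 3*r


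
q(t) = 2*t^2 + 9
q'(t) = 4*t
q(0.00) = 9.00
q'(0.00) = 0.00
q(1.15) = 11.64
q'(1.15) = 4.60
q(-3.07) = 27.85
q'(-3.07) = -12.28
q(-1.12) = 11.51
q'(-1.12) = -4.48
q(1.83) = 15.70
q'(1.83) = 7.32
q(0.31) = 9.19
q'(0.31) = 1.24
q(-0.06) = 9.01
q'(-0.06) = -0.24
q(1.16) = 11.69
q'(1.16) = 4.64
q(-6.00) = 81.00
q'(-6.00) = -24.00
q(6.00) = 81.00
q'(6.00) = 24.00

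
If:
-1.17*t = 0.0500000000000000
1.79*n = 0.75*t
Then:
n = -0.02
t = -0.04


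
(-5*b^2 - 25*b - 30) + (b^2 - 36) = -4*b^2 - 25*b - 66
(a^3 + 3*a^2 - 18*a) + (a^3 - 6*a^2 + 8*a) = 2*a^3 - 3*a^2 - 10*a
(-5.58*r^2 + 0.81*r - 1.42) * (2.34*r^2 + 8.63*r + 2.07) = -13.0572*r^4 - 46.26*r^3 - 7.8831*r^2 - 10.5779*r - 2.9394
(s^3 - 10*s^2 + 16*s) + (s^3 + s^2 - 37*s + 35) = 2*s^3 - 9*s^2 - 21*s + 35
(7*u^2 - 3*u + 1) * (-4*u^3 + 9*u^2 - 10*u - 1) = -28*u^5 + 75*u^4 - 101*u^3 + 32*u^2 - 7*u - 1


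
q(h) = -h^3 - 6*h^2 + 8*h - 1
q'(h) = -3*h^2 - 12*h + 8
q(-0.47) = -5.98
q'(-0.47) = 12.98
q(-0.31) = -4.03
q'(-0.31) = 11.43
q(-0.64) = -8.32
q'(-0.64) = 14.45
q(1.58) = -7.28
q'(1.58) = -18.45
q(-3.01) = -52.17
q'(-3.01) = 16.94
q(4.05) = -133.45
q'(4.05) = -89.81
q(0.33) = 0.95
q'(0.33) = 3.71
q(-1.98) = -32.60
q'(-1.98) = 20.00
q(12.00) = -2497.00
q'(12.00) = -568.00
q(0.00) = -1.00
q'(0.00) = 8.00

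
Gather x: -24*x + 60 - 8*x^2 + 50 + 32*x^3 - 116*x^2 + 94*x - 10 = 32*x^3 - 124*x^2 + 70*x + 100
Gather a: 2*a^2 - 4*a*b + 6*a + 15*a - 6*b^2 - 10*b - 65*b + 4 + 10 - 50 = 2*a^2 + a*(21 - 4*b) - 6*b^2 - 75*b - 36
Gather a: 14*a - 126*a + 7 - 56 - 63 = -112*a - 112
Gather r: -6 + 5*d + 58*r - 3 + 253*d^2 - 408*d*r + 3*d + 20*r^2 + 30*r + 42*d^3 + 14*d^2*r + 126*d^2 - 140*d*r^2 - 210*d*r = 42*d^3 + 379*d^2 + 8*d + r^2*(20 - 140*d) + r*(14*d^2 - 618*d + 88) - 9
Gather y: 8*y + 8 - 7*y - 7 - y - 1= 0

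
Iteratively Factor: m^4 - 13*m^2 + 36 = (m + 3)*(m^3 - 3*m^2 - 4*m + 12) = (m - 2)*(m + 3)*(m^2 - m - 6) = (m - 3)*(m - 2)*(m + 3)*(m + 2)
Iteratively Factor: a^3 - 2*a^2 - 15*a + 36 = (a - 3)*(a^2 + a - 12) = (a - 3)^2*(a + 4)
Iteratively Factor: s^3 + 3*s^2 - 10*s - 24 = (s + 4)*(s^2 - s - 6) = (s + 2)*(s + 4)*(s - 3)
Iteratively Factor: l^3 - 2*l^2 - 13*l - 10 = (l + 2)*(l^2 - 4*l - 5) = (l + 1)*(l + 2)*(l - 5)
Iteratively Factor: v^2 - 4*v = (v - 4)*(v)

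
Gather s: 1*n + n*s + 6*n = n*s + 7*n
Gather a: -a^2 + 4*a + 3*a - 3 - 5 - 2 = -a^2 + 7*a - 10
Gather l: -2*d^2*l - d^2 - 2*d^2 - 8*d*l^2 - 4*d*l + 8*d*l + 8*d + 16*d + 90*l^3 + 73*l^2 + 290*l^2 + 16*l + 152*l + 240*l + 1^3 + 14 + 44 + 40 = -3*d^2 + 24*d + 90*l^3 + l^2*(363 - 8*d) + l*(-2*d^2 + 4*d + 408) + 99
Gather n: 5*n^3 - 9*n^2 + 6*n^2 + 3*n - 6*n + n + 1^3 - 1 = 5*n^3 - 3*n^2 - 2*n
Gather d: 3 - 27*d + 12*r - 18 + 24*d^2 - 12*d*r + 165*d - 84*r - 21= 24*d^2 + d*(138 - 12*r) - 72*r - 36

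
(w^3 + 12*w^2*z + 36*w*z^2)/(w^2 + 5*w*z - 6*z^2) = w*(-w - 6*z)/(-w + z)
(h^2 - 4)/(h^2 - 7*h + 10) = (h + 2)/(h - 5)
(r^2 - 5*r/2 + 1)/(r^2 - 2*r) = (r - 1/2)/r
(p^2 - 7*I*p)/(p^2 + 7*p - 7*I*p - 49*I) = p/(p + 7)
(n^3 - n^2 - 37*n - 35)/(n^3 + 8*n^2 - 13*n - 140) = (n^2 - 6*n - 7)/(n^2 + 3*n - 28)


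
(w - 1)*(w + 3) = w^2 + 2*w - 3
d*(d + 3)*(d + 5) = d^3 + 8*d^2 + 15*d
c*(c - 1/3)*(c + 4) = c^3 + 11*c^2/3 - 4*c/3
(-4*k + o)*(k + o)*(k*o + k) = -4*k^3*o - 4*k^3 - 3*k^2*o^2 - 3*k^2*o + k*o^3 + k*o^2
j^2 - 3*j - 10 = (j - 5)*(j + 2)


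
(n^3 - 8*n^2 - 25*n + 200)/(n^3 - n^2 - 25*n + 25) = (n - 8)/(n - 1)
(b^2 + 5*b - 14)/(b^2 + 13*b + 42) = (b - 2)/(b + 6)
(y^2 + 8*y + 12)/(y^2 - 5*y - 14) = (y + 6)/(y - 7)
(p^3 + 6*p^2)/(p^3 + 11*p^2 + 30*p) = p/(p + 5)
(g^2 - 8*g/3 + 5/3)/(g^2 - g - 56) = (-g^2 + 8*g/3 - 5/3)/(-g^2 + g + 56)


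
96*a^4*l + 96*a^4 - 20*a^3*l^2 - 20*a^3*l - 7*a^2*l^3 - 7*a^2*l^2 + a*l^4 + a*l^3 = (-8*a + l)*(-3*a + l)*(4*a + l)*(a*l + a)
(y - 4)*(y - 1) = y^2 - 5*y + 4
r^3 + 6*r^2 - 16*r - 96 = (r - 4)*(r + 4)*(r + 6)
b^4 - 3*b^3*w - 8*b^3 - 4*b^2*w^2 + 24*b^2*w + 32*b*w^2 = b*(b - 8)*(b - 4*w)*(b + w)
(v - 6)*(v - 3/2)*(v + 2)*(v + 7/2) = v^4 - 2*v^3 - 101*v^2/4 - 3*v + 63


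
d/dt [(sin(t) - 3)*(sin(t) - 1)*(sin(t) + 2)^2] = 2*(2*sin(t)^3 - 9*sin(t) - 2)*cos(t)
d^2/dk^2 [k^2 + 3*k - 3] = 2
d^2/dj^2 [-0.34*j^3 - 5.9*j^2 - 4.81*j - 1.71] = -2.04*j - 11.8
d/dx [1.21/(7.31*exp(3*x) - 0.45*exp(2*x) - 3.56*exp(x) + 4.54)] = (-26.5353*exp(2*x) + 1.089*exp(x) + 4.3076)*exp(x)/(7.31*exp(3*x) - 0.45*exp(2*x) - 3.56*exp(x) + 4.54)^2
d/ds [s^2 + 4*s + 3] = 2*s + 4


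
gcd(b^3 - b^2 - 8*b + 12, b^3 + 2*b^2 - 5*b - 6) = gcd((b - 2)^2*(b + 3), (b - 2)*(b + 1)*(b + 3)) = b^2 + b - 6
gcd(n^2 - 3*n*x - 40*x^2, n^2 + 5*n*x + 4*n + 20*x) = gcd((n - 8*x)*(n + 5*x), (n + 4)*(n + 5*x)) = n + 5*x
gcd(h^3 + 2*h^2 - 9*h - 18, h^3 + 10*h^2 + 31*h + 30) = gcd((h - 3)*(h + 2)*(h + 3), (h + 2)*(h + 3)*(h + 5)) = h^2 + 5*h + 6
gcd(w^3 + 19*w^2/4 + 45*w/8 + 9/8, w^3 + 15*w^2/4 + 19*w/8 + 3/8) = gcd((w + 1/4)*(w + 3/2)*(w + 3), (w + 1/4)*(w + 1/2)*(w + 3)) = w^2 + 13*w/4 + 3/4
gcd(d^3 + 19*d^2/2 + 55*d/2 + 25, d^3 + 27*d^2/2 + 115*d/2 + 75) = d^2 + 15*d/2 + 25/2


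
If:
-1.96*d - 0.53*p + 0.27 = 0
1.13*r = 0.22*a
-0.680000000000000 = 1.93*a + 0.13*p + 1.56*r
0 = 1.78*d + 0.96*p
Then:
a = -0.27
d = 0.28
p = -0.51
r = -0.05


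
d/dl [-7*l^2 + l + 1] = 1 - 14*l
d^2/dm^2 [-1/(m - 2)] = -2/(m - 2)^3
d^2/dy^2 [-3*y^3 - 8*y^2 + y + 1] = -18*y - 16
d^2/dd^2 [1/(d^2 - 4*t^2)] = 2*(3*d^2 + 4*t^2)/(d^2 - 4*t^2)^3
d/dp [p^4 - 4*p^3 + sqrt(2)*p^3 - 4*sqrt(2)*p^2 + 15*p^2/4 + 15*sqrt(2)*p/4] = 4*p^3 - 12*p^2 + 3*sqrt(2)*p^2 - 8*sqrt(2)*p + 15*p/2 + 15*sqrt(2)/4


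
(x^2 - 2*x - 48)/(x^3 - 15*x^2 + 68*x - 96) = (x + 6)/(x^2 - 7*x + 12)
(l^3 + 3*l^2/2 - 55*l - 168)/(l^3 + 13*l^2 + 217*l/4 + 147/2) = 2*(l - 8)/(2*l + 7)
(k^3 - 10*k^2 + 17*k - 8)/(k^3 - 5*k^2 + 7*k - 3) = (k - 8)/(k - 3)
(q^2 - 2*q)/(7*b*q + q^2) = (q - 2)/(7*b + q)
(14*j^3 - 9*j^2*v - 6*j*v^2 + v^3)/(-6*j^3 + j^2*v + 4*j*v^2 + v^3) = (-7*j + v)/(3*j + v)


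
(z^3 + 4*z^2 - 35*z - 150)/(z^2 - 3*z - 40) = (z^2 - z - 30)/(z - 8)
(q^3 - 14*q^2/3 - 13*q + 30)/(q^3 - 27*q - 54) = (q - 5/3)/(q + 3)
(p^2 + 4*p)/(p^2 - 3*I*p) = (p + 4)/(p - 3*I)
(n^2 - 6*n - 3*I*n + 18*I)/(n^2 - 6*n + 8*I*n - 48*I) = (n - 3*I)/(n + 8*I)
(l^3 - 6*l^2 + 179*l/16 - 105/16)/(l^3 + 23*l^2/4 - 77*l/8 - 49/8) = (4*l^2 - 17*l + 15)/(2*(2*l^2 + 15*l + 7))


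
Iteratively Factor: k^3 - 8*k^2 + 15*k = (k - 5)*(k^2 - 3*k) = k*(k - 5)*(k - 3)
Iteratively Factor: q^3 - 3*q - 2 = (q + 1)*(q^2 - q - 2) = (q + 1)^2*(q - 2)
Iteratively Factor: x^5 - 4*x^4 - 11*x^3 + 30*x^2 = (x + 3)*(x^4 - 7*x^3 + 10*x^2) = (x - 2)*(x + 3)*(x^3 - 5*x^2) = x*(x - 2)*(x + 3)*(x^2 - 5*x) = x*(x - 5)*(x - 2)*(x + 3)*(x)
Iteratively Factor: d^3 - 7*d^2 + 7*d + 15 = (d - 5)*(d^2 - 2*d - 3) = (d - 5)*(d + 1)*(d - 3)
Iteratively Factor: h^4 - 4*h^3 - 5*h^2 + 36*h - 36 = (h - 2)*(h^3 - 2*h^2 - 9*h + 18) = (h - 2)^2*(h^2 - 9) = (h - 2)^2*(h + 3)*(h - 3)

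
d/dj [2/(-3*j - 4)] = 6/(3*j + 4)^2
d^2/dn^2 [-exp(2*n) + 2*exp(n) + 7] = (2 - 4*exp(n))*exp(n)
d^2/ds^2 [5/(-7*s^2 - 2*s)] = 10*(7*s*(7*s + 2) - 4*(7*s + 1)^2)/(s^3*(7*s + 2)^3)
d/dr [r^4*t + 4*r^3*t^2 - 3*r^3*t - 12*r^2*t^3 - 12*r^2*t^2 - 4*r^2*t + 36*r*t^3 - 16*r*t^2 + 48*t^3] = t*(4*r^3 + 12*r^2*t - 9*r^2 - 24*r*t^2 - 24*r*t - 8*r + 36*t^2 - 16*t)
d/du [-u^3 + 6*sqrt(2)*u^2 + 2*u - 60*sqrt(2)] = -3*u^2 + 12*sqrt(2)*u + 2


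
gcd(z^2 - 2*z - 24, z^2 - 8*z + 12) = z - 6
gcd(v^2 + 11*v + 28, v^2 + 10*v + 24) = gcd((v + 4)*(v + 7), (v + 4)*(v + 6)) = v + 4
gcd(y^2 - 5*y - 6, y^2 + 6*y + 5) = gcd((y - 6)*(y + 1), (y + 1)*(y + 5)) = y + 1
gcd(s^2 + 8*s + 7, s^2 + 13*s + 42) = s + 7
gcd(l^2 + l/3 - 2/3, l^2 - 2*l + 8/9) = l - 2/3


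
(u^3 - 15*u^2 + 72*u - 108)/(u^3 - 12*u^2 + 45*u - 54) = (u - 6)/(u - 3)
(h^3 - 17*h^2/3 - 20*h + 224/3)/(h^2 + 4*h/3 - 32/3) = h - 7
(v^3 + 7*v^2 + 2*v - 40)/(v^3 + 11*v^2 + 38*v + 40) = (v - 2)/(v + 2)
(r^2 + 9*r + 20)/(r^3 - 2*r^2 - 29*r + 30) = (r + 4)/(r^2 - 7*r + 6)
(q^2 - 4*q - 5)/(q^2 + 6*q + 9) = (q^2 - 4*q - 5)/(q^2 + 6*q + 9)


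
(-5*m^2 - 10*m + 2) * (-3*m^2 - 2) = 15*m^4 + 30*m^3 + 4*m^2 + 20*m - 4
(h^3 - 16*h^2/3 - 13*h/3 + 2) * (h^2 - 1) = h^5 - 16*h^4/3 - 16*h^3/3 + 22*h^2/3 + 13*h/3 - 2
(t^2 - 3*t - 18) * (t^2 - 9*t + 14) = t^4 - 12*t^3 + 23*t^2 + 120*t - 252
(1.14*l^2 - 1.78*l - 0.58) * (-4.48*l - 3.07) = -5.1072*l^3 + 4.4746*l^2 + 8.063*l + 1.7806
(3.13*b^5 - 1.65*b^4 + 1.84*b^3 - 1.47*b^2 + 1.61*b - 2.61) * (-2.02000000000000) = -6.3226*b^5 + 3.333*b^4 - 3.7168*b^3 + 2.9694*b^2 - 3.2522*b + 5.2722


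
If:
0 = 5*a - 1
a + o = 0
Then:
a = 1/5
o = -1/5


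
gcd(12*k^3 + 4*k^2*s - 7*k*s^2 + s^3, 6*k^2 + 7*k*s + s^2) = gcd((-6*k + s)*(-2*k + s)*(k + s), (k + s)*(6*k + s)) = k + s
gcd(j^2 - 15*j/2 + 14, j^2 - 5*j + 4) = j - 4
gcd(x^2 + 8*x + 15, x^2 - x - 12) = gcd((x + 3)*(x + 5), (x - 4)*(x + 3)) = x + 3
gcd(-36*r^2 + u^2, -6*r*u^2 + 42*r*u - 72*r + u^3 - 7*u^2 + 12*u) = 6*r - u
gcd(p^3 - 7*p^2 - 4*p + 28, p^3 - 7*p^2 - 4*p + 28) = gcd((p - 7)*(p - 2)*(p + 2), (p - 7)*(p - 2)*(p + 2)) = p^3 - 7*p^2 - 4*p + 28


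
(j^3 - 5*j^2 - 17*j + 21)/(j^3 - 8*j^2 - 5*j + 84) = (j - 1)/(j - 4)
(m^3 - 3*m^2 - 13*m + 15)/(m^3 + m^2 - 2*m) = (m^2 - 2*m - 15)/(m*(m + 2))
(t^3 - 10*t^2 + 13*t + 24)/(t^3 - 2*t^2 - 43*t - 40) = (t - 3)/(t + 5)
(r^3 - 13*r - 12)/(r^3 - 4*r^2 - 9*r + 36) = (r + 1)/(r - 3)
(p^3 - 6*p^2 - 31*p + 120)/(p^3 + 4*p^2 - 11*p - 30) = (p - 8)/(p + 2)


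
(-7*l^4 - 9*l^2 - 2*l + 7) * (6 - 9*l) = 63*l^5 - 42*l^4 + 81*l^3 - 36*l^2 - 75*l + 42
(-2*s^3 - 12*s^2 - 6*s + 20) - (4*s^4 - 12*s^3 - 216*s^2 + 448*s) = -4*s^4 + 10*s^3 + 204*s^2 - 454*s + 20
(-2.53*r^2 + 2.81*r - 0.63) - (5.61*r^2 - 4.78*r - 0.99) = -8.14*r^2 + 7.59*r + 0.36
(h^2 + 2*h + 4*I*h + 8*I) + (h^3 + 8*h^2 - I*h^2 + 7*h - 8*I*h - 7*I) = h^3 + 9*h^2 - I*h^2 + 9*h - 4*I*h + I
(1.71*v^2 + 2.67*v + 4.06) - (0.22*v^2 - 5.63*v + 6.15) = 1.49*v^2 + 8.3*v - 2.09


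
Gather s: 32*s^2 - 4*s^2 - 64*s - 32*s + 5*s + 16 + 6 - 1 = 28*s^2 - 91*s + 21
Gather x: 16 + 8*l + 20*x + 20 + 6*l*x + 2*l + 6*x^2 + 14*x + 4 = 10*l + 6*x^2 + x*(6*l + 34) + 40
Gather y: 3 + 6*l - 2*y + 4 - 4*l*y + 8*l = 14*l + y*(-4*l - 2) + 7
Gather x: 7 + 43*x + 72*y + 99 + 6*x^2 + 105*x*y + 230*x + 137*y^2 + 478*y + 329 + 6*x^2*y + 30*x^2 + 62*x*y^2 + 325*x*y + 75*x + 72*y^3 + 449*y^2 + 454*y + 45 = x^2*(6*y + 36) + x*(62*y^2 + 430*y + 348) + 72*y^3 + 586*y^2 + 1004*y + 480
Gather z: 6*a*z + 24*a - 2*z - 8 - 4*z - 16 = 24*a + z*(6*a - 6) - 24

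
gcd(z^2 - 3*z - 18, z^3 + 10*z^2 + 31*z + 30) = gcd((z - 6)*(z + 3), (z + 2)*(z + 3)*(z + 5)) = z + 3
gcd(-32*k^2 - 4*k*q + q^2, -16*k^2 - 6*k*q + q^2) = -8*k + q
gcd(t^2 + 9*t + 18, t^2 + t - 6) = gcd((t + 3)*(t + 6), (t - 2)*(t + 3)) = t + 3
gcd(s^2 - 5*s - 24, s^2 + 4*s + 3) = s + 3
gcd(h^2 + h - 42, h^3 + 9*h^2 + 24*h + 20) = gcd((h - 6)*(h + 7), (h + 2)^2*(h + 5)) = 1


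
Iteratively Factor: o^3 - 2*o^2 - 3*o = (o + 1)*(o^2 - 3*o) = (o - 3)*(o + 1)*(o)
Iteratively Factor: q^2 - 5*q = (q - 5)*(q)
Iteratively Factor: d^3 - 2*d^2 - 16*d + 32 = (d - 4)*(d^2 + 2*d - 8) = (d - 4)*(d - 2)*(d + 4)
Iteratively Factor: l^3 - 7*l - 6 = (l - 3)*(l^2 + 3*l + 2) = (l - 3)*(l + 1)*(l + 2)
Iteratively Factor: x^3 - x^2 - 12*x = (x + 3)*(x^2 - 4*x) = (x - 4)*(x + 3)*(x)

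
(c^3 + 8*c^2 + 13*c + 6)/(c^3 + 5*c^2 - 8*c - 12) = (c + 1)/(c - 2)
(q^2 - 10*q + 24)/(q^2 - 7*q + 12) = (q - 6)/(q - 3)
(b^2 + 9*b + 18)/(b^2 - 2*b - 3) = (b^2 + 9*b + 18)/(b^2 - 2*b - 3)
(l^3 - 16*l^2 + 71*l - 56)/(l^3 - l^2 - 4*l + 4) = (l^2 - 15*l + 56)/(l^2 - 4)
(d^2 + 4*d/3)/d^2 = (d + 4/3)/d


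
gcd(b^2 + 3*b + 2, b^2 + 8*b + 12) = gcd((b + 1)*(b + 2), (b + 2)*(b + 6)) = b + 2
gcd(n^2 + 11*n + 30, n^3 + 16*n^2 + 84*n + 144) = n + 6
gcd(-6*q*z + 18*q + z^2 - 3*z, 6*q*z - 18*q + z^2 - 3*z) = z - 3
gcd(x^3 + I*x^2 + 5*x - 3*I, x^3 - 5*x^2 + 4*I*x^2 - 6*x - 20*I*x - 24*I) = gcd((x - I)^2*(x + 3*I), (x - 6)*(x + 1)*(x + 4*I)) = 1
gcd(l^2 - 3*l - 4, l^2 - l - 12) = l - 4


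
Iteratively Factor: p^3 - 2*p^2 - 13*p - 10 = (p + 2)*(p^2 - 4*p - 5) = (p - 5)*(p + 2)*(p + 1)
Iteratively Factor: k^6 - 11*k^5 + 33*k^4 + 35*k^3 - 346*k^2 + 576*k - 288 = (k - 3)*(k^5 - 8*k^4 + 9*k^3 + 62*k^2 - 160*k + 96) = (k - 3)*(k - 1)*(k^4 - 7*k^3 + 2*k^2 + 64*k - 96) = (k - 3)*(k - 2)*(k - 1)*(k^3 - 5*k^2 - 8*k + 48) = (k - 4)*(k - 3)*(k - 2)*(k - 1)*(k^2 - k - 12) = (k - 4)*(k - 3)*(k - 2)*(k - 1)*(k + 3)*(k - 4)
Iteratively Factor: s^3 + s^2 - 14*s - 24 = (s + 3)*(s^2 - 2*s - 8) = (s - 4)*(s + 3)*(s + 2)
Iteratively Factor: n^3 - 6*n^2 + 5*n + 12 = (n + 1)*(n^2 - 7*n + 12) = (n - 3)*(n + 1)*(n - 4)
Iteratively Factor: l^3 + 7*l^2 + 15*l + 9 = (l + 3)*(l^2 + 4*l + 3) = (l + 3)^2*(l + 1)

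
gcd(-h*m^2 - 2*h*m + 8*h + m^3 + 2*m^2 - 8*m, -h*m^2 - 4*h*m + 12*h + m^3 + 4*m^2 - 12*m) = h*m - 2*h - m^2 + 2*m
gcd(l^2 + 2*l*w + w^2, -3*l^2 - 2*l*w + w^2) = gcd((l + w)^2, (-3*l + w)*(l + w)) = l + w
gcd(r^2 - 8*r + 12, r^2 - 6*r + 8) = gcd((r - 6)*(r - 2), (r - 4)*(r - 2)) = r - 2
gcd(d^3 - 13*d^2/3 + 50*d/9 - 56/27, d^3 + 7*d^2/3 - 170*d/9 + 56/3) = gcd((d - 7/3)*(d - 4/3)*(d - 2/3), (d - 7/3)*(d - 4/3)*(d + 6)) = d^2 - 11*d/3 + 28/9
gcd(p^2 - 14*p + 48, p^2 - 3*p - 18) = p - 6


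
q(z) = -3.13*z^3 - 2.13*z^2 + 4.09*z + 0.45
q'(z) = -9.39*z^2 - 4.26*z + 4.09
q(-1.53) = 0.42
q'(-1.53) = -11.37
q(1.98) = -24.10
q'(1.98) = -41.16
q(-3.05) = 56.97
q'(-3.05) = -70.27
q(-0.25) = -0.66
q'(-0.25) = 4.57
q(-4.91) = 299.52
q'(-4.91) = -201.37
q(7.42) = -1365.14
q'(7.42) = -544.50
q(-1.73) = 3.21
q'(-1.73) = -16.64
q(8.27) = -1881.76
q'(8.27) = -673.35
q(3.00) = -90.96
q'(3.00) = -93.20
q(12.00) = -5665.83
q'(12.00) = -1399.19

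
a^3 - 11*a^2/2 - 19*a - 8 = (a - 8)*(a + 1/2)*(a + 2)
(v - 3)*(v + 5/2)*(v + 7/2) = v^3 + 3*v^2 - 37*v/4 - 105/4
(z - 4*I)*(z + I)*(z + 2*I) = z^3 - I*z^2 + 10*z + 8*I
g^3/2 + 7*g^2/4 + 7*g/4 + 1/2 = (g/2 + 1)*(g + 1/2)*(g + 1)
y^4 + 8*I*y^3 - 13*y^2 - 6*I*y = y*(y + I)^2*(y + 6*I)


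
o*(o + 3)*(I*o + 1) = I*o^3 + o^2 + 3*I*o^2 + 3*o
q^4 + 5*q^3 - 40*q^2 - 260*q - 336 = (q - 7)*(q + 2)*(q + 4)*(q + 6)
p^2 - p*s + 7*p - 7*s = (p + 7)*(p - s)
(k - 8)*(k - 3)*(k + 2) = k^3 - 9*k^2 + 2*k + 48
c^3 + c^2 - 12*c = c*(c - 3)*(c + 4)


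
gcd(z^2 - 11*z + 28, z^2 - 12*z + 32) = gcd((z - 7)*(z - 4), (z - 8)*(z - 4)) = z - 4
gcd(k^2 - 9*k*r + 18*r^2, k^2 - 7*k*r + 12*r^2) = -k + 3*r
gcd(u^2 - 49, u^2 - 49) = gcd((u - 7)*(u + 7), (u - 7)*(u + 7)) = u^2 - 49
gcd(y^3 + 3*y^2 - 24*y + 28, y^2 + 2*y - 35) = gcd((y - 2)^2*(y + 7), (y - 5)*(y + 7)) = y + 7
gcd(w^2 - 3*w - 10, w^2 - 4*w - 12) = w + 2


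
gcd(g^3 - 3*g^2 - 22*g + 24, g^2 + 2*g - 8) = g + 4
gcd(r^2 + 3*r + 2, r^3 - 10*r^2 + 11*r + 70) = r + 2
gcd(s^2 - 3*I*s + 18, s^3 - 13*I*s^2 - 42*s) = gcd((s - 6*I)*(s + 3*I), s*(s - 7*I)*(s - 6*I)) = s - 6*I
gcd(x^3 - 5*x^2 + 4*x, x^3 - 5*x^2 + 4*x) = x^3 - 5*x^2 + 4*x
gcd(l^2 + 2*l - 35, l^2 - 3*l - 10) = l - 5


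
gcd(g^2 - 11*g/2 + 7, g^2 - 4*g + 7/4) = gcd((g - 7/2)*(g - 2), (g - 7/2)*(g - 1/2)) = g - 7/2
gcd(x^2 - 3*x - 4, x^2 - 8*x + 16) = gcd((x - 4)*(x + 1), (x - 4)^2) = x - 4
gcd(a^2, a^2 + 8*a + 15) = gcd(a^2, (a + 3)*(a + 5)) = 1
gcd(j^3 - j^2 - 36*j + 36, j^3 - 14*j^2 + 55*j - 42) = j^2 - 7*j + 6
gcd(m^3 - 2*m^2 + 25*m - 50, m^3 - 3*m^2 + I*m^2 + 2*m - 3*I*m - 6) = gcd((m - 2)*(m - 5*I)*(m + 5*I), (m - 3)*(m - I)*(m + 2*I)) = 1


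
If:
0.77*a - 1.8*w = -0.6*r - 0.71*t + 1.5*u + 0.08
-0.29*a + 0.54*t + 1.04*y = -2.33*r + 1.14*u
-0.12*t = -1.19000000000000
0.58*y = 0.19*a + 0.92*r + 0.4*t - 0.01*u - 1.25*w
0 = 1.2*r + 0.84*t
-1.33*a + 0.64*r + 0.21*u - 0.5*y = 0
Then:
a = -9.74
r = -6.94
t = 9.92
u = 13.80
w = -14.11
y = 22.81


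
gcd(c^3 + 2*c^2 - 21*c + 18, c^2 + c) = 1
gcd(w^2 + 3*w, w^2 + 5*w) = w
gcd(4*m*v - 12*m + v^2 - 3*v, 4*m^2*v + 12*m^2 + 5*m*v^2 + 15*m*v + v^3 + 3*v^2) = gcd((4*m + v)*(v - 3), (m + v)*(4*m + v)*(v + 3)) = 4*m + v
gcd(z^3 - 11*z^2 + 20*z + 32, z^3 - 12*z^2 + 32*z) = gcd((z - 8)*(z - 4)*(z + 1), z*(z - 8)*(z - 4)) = z^2 - 12*z + 32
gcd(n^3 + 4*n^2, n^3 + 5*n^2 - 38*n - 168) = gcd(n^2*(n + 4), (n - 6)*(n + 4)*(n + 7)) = n + 4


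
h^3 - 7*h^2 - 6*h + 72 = (h - 6)*(h - 4)*(h + 3)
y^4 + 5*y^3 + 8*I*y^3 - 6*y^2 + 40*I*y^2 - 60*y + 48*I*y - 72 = (y + 2)*(y + 3)*(y + 2*I)*(y + 6*I)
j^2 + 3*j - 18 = (j - 3)*(j + 6)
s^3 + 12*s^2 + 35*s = s*(s + 5)*(s + 7)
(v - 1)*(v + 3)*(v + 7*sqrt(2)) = v^3 + 2*v^2 + 7*sqrt(2)*v^2 - 3*v + 14*sqrt(2)*v - 21*sqrt(2)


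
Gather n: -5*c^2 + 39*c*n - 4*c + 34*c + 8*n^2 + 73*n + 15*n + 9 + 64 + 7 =-5*c^2 + 30*c + 8*n^2 + n*(39*c + 88) + 80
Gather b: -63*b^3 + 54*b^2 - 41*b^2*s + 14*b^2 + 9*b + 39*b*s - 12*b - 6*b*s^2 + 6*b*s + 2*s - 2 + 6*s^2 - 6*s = -63*b^3 + b^2*(68 - 41*s) + b*(-6*s^2 + 45*s - 3) + 6*s^2 - 4*s - 2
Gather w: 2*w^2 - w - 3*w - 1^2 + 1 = 2*w^2 - 4*w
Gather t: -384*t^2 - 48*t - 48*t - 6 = -384*t^2 - 96*t - 6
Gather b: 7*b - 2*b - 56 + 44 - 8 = 5*b - 20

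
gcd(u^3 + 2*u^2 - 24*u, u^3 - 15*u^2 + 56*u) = u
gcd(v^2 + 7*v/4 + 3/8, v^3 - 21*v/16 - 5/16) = v + 1/4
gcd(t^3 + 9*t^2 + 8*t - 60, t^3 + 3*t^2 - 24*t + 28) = t - 2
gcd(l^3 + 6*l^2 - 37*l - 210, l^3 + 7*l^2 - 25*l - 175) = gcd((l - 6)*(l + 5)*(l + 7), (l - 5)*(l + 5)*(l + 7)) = l^2 + 12*l + 35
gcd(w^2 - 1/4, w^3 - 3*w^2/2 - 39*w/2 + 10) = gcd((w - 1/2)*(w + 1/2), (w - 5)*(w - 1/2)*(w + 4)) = w - 1/2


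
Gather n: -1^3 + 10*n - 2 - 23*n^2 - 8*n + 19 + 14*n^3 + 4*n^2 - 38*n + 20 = 14*n^3 - 19*n^2 - 36*n + 36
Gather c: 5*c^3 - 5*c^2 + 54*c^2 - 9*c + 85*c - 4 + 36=5*c^3 + 49*c^2 + 76*c + 32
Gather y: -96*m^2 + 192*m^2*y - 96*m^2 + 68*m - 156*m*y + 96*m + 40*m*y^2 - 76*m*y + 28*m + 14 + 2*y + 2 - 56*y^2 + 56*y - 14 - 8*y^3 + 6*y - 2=-192*m^2 + 192*m - 8*y^3 + y^2*(40*m - 56) + y*(192*m^2 - 232*m + 64)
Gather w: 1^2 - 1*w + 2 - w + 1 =4 - 2*w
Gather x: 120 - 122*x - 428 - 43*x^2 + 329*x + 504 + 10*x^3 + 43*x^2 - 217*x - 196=10*x^3 - 10*x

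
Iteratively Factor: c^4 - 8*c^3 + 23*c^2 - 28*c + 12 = (c - 2)*(c^3 - 6*c^2 + 11*c - 6) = (c - 2)*(c - 1)*(c^2 - 5*c + 6) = (c - 2)^2*(c - 1)*(c - 3)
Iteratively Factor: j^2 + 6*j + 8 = (j + 2)*(j + 4)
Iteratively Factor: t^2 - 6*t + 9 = (t - 3)*(t - 3)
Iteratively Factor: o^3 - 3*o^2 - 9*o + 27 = (o + 3)*(o^2 - 6*o + 9) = (o - 3)*(o + 3)*(o - 3)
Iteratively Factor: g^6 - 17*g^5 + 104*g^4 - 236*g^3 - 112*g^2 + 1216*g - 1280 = (g - 4)*(g^5 - 13*g^4 + 52*g^3 - 28*g^2 - 224*g + 320) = (g - 4)*(g - 2)*(g^4 - 11*g^3 + 30*g^2 + 32*g - 160) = (g - 5)*(g - 4)*(g - 2)*(g^3 - 6*g^2 + 32) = (g - 5)*(g - 4)^2*(g - 2)*(g^2 - 2*g - 8) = (g - 5)*(g - 4)^3*(g - 2)*(g + 2)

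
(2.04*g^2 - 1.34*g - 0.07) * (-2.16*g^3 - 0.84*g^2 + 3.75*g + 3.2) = -4.4064*g^5 + 1.1808*g^4 + 8.9268*g^3 + 1.5618*g^2 - 4.5505*g - 0.224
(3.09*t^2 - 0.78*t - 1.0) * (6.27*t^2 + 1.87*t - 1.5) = 19.3743*t^4 + 0.8877*t^3 - 12.3636*t^2 - 0.7*t + 1.5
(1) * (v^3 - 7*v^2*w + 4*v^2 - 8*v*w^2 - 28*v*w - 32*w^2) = v^3 - 7*v^2*w + 4*v^2 - 8*v*w^2 - 28*v*w - 32*w^2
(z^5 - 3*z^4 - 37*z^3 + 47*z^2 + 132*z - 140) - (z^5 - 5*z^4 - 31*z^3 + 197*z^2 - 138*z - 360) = 2*z^4 - 6*z^3 - 150*z^2 + 270*z + 220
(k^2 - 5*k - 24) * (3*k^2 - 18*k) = 3*k^4 - 33*k^3 + 18*k^2 + 432*k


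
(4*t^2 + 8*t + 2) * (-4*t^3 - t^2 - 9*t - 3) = -16*t^5 - 36*t^4 - 52*t^3 - 86*t^2 - 42*t - 6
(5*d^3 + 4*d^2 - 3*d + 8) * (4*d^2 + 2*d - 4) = 20*d^5 + 26*d^4 - 24*d^3 + 10*d^2 + 28*d - 32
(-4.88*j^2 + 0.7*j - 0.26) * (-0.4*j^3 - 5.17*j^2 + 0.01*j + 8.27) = 1.952*j^5 + 24.9496*j^4 - 3.5638*j^3 - 39.0064*j^2 + 5.7864*j - 2.1502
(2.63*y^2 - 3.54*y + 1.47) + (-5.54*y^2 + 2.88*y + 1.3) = -2.91*y^2 - 0.66*y + 2.77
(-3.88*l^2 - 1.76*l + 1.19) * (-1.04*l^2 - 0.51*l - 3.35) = 4.0352*l^4 + 3.8092*l^3 + 12.658*l^2 + 5.2891*l - 3.9865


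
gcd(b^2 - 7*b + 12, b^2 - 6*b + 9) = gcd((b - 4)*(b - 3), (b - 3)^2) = b - 3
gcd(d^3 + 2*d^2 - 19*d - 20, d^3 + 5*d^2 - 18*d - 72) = d - 4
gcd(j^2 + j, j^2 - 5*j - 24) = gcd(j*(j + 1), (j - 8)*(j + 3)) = 1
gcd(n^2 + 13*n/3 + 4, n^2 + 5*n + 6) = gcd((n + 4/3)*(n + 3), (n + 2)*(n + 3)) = n + 3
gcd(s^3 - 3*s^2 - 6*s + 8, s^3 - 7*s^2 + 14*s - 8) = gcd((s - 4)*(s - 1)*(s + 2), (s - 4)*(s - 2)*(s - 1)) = s^2 - 5*s + 4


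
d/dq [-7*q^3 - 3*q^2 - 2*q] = -21*q^2 - 6*q - 2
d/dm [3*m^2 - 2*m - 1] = 6*m - 2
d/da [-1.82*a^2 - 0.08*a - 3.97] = -3.64*a - 0.08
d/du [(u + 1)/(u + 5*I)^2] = (-u - 2 + 5*I)/(u + 5*I)^3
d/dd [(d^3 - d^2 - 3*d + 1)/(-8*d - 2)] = (-8*d^3 + d^2 + 2*d + 7)/(2*(16*d^2 + 8*d + 1))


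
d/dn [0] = 0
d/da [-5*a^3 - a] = -15*a^2 - 1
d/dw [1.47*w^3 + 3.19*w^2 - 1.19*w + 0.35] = 4.41*w^2 + 6.38*w - 1.19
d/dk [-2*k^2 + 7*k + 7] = 7 - 4*k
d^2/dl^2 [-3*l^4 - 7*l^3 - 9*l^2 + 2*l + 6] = -36*l^2 - 42*l - 18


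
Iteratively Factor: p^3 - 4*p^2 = (p)*(p^2 - 4*p) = p^2*(p - 4)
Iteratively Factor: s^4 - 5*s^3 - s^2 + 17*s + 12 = (s - 3)*(s^3 - 2*s^2 - 7*s - 4) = (s - 4)*(s - 3)*(s^2 + 2*s + 1) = (s - 4)*(s - 3)*(s + 1)*(s + 1)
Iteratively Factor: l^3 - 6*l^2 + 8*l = (l - 4)*(l^2 - 2*l) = l*(l - 4)*(l - 2)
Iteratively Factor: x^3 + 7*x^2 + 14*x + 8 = (x + 4)*(x^2 + 3*x + 2) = (x + 2)*(x + 4)*(x + 1)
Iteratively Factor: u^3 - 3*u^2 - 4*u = (u - 4)*(u^2 + u) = u*(u - 4)*(u + 1)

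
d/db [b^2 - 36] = 2*b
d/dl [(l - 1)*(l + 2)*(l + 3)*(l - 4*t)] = 4*l^3 - 12*l^2*t + 12*l^2 - 32*l*t + 2*l - 4*t - 6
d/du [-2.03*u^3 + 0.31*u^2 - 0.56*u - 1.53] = -6.09*u^2 + 0.62*u - 0.56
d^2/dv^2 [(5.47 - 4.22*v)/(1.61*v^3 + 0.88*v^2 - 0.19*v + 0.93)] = (-65.631972*v^5 + 134.272068*v^4 + 114.880604*v^3 + 91.199442*v^2 - 33.907002*v - 10.04971)/(4.173281*v^9 + 6.843144*v^8 + 2.262855*v^7 + 6.298279*v^6 + 7.638699*v^5 + 0.548958*v^4 + 3.237632*v^3 + 2.384055*v^2 - 0.492993*v + 0.804357)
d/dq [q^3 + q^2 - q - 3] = 3*q^2 + 2*q - 1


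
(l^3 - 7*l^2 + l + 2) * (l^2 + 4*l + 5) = l^5 - 3*l^4 - 22*l^3 - 29*l^2 + 13*l + 10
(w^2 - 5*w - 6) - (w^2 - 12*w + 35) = 7*w - 41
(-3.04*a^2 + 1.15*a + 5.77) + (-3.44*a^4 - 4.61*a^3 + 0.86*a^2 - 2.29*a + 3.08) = -3.44*a^4 - 4.61*a^3 - 2.18*a^2 - 1.14*a + 8.85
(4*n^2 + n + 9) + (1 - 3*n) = 4*n^2 - 2*n + 10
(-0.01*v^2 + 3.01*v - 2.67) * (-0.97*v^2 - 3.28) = 0.0097*v^4 - 2.9197*v^3 + 2.6227*v^2 - 9.8728*v + 8.7576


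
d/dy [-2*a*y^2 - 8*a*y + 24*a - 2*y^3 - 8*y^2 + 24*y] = -4*a*y - 8*a - 6*y^2 - 16*y + 24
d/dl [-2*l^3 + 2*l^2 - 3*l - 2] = -6*l^2 + 4*l - 3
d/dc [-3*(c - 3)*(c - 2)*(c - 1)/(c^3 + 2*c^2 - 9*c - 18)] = 12*(-2*c^2 - 2*c + 7)/(c^4 + 10*c^3 + 37*c^2 + 60*c + 36)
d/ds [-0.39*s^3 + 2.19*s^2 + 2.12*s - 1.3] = -1.17*s^2 + 4.38*s + 2.12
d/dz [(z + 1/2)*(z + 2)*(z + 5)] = 3*z^2 + 15*z + 27/2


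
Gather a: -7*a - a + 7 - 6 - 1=-8*a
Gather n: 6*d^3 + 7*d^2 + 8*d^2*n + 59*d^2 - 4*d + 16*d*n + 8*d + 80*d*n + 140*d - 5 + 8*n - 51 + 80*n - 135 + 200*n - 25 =6*d^3 + 66*d^2 + 144*d + n*(8*d^2 + 96*d + 288) - 216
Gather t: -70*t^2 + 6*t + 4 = -70*t^2 + 6*t + 4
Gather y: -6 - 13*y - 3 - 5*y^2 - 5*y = -5*y^2 - 18*y - 9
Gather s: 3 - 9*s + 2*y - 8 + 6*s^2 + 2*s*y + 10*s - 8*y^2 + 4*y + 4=6*s^2 + s*(2*y + 1) - 8*y^2 + 6*y - 1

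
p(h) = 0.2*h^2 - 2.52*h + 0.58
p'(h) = 0.4*h - 2.52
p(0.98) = -1.70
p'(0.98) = -2.13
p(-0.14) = 0.94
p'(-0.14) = -2.58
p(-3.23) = 10.81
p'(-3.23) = -3.81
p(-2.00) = 6.42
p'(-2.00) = -3.32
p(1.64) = -3.01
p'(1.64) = -1.86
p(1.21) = -2.18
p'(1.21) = -2.04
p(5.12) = -7.08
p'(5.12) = -0.47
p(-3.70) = 12.64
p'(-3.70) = -4.00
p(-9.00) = 39.46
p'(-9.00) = -6.12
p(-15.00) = 83.38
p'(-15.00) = -8.52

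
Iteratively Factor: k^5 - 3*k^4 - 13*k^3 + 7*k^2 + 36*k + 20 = (k + 1)*(k^4 - 4*k^3 - 9*k^2 + 16*k + 20) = (k + 1)^2*(k^3 - 5*k^2 - 4*k + 20) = (k - 2)*(k + 1)^2*(k^2 - 3*k - 10) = (k - 2)*(k + 1)^2*(k + 2)*(k - 5)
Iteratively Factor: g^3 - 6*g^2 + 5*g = (g - 5)*(g^2 - g) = g*(g - 5)*(g - 1)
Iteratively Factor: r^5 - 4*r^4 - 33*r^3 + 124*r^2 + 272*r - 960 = (r - 5)*(r^4 + r^3 - 28*r^2 - 16*r + 192) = (r - 5)*(r - 4)*(r^3 + 5*r^2 - 8*r - 48) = (r - 5)*(r - 4)*(r - 3)*(r^2 + 8*r + 16) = (r - 5)*(r - 4)*(r - 3)*(r + 4)*(r + 4)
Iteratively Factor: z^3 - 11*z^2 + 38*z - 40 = (z - 2)*(z^2 - 9*z + 20) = (z - 5)*(z - 2)*(z - 4)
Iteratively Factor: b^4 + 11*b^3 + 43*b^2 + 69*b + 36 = (b + 3)*(b^3 + 8*b^2 + 19*b + 12) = (b + 1)*(b + 3)*(b^2 + 7*b + 12) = (b + 1)*(b + 3)^2*(b + 4)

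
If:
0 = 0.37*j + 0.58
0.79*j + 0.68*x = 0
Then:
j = -1.57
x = 1.82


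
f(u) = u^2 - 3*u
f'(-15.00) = -33.00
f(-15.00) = 270.00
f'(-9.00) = -21.00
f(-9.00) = 108.00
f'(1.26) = -0.48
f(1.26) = -2.19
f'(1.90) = 0.80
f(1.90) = -2.09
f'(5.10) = 7.20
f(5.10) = 10.71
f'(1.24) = -0.52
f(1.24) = -2.18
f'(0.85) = -1.30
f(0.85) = -1.83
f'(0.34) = -2.32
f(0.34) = -0.90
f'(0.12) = -2.76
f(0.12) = -0.35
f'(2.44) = 1.88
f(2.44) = -1.37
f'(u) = 2*u - 3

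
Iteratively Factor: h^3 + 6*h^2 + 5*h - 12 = (h + 4)*(h^2 + 2*h - 3) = (h + 3)*(h + 4)*(h - 1)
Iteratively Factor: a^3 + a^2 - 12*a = (a)*(a^2 + a - 12) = a*(a + 4)*(a - 3)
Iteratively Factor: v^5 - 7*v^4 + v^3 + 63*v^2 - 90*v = (v + 3)*(v^4 - 10*v^3 + 31*v^2 - 30*v) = (v - 2)*(v + 3)*(v^3 - 8*v^2 + 15*v) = v*(v - 2)*(v + 3)*(v^2 - 8*v + 15) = v*(v - 5)*(v - 2)*(v + 3)*(v - 3)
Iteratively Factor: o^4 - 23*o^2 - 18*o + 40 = (o + 2)*(o^3 - 2*o^2 - 19*o + 20) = (o - 5)*(o + 2)*(o^2 + 3*o - 4) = (o - 5)*(o - 1)*(o + 2)*(o + 4)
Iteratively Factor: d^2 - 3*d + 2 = (d - 2)*(d - 1)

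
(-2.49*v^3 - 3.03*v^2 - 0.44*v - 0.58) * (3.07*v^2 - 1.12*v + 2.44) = -7.6443*v^5 - 6.5133*v^4 - 4.0328*v^3 - 8.681*v^2 - 0.424*v - 1.4152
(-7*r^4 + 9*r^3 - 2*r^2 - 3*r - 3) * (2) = -14*r^4 + 18*r^3 - 4*r^2 - 6*r - 6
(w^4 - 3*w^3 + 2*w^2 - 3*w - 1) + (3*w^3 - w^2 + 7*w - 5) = w^4 + w^2 + 4*w - 6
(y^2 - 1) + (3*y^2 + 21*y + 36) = 4*y^2 + 21*y + 35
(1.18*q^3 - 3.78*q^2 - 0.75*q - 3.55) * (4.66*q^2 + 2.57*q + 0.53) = 5.4988*q^5 - 14.5822*q^4 - 12.5842*q^3 - 20.4739*q^2 - 9.521*q - 1.8815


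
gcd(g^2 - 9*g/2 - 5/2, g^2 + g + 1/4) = g + 1/2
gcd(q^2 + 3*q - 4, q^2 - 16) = q + 4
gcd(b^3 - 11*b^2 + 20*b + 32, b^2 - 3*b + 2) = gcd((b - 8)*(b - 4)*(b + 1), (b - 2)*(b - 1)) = 1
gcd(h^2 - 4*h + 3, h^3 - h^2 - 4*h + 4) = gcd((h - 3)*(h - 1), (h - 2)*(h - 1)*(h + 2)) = h - 1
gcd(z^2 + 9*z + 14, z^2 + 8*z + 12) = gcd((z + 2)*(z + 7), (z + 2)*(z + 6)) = z + 2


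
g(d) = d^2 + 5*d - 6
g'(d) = 2*d + 5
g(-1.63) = -11.49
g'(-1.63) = 1.74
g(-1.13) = -10.37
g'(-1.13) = 2.74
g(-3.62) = -11.00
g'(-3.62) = -2.24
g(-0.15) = -6.73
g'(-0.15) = 4.70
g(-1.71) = -11.63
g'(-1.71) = 1.58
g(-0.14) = -6.68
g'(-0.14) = 4.72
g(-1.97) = -11.97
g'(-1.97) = 1.06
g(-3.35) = -11.53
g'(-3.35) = -1.70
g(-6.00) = 0.00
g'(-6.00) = -7.00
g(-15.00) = 144.00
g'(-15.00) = -25.00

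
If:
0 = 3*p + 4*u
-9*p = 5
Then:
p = -5/9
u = 5/12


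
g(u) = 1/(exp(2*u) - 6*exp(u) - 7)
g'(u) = (-2*exp(2*u) + 6*exp(u))/(exp(2*u) - 6*exp(u) - 7)^2 = 2*(3 - exp(u))*exp(u)/(-exp(2*u) + 6*exp(u) + 7)^2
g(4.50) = 0.00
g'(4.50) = -0.00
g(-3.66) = -0.14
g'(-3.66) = 0.00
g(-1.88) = -0.13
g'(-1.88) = 0.01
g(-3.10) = -0.14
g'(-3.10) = 0.01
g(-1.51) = -0.12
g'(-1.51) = 0.02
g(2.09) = 0.10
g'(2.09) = -0.85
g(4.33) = 0.00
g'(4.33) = -0.00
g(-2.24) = -0.13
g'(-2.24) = 0.01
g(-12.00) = -0.14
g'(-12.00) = 0.00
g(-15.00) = -0.14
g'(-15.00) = 0.00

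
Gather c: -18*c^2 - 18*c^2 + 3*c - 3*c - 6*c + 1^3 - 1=-36*c^2 - 6*c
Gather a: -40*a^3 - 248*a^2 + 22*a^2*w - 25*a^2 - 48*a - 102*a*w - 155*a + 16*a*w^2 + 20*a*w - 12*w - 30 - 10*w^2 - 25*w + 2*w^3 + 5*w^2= -40*a^3 + a^2*(22*w - 273) + a*(16*w^2 - 82*w - 203) + 2*w^3 - 5*w^2 - 37*w - 30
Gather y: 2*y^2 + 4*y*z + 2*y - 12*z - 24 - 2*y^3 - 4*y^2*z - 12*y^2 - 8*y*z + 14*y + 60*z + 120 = -2*y^3 + y^2*(-4*z - 10) + y*(16 - 4*z) + 48*z + 96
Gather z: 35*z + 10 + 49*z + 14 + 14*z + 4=98*z + 28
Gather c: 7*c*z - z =7*c*z - z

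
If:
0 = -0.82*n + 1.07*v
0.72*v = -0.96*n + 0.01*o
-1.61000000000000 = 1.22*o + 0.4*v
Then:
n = -0.01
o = -1.32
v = -0.01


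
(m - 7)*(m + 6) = m^2 - m - 42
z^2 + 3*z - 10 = (z - 2)*(z + 5)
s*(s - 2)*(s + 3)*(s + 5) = s^4 + 6*s^3 - s^2 - 30*s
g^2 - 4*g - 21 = (g - 7)*(g + 3)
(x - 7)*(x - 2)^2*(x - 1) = x^4 - 12*x^3 + 43*x^2 - 60*x + 28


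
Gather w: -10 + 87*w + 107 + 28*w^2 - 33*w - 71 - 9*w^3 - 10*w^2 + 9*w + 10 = -9*w^3 + 18*w^2 + 63*w + 36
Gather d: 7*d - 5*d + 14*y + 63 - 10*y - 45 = 2*d + 4*y + 18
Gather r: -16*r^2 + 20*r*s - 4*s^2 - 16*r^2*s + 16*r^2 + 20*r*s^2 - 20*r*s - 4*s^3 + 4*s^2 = -16*r^2*s + 20*r*s^2 - 4*s^3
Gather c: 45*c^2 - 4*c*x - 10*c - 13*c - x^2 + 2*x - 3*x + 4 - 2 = 45*c^2 + c*(-4*x - 23) - x^2 - x + 2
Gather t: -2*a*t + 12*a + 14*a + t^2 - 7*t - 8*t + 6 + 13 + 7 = 26*a + t^2 + t*(-2*a - 15) + 26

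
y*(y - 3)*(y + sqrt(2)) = y^3 - 3*y^2 + sqrt(2)*y^2 - 3*sqrt(2)*y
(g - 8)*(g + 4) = g^2 - 4*g - 32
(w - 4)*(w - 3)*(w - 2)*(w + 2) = w^4 - 7*w^3 + 8*w^2 + 28*w - 48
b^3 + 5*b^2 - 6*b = b*(b - 1)*(b + 6)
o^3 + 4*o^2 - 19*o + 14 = (o - 2)*(o - 1)*(o + 7)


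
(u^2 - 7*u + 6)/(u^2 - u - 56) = (-u^2 + 7*u - 6)/(-u^2 + u + 56)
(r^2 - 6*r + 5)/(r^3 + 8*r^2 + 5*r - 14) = (r - 5)/(r^2 + 9*r + 14)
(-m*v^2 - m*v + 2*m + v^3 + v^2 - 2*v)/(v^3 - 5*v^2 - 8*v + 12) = (-m + v)/(v - 6)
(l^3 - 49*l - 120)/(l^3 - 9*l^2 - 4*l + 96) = (l + 5)/(l - 4)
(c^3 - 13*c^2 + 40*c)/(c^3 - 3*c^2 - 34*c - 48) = c*(c - 5)/(c^2 + 5*c + 6)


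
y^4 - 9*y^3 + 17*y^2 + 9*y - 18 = (y - 6)*(y - 3)*(y - 1)*(y + 1)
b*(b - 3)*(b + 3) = b^3 - 9*b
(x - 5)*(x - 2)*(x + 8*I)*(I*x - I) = I*x^4 - 8*x^3 - 8*I*x^3 + 64*x^2 + 17*I*x^2 - 136*x - 10*I*x + 80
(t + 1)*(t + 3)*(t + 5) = t^3 + 9*t^2 + 23*t + 15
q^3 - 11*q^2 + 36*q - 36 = (q - 6)*(q - 3)*(q - 2)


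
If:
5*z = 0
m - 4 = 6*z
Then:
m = 4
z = 0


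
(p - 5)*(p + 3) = p^2 - 2*p - 15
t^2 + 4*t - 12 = (t - 2)*(t + 6)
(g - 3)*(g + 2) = g^2 - g - 6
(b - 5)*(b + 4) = b^2 - b - 20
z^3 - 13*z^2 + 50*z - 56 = (z - 7)*(z - 4)*(z - 2)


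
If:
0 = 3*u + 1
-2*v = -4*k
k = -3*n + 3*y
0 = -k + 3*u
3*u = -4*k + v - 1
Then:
No Solution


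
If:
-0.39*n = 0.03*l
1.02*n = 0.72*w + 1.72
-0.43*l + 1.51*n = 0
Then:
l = 0.00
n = 0.00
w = -2.39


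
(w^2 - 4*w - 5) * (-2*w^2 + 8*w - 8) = -2*w^4 + 16*w^3 - 30*w^2 - 8*w + 40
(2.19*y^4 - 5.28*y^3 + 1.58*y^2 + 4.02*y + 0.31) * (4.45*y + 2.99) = 9.7455*y^5 - 16.9479*y^4 - 8.7562*y^3 + 22.6132*y^2 + 13.3993*y + 0.9269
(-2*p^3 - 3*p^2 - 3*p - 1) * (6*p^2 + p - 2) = -12*p^5 - 20*p^4 - 17*p^3 - 3*p^2 + 5*p + 2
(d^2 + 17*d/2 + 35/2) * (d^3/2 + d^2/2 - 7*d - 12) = d^5/2 + 19*d^4/4 + 6*d^3 - 251*d^2/4 - 449*d/2 - 210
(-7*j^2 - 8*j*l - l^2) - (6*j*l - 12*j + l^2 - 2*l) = -7*j^2 - 14*j*l + 12*j - 2*l^2 + 2*l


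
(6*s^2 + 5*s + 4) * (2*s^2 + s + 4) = 12*s^4 + 16*s^3 + 37*s^2 + 24*s + 16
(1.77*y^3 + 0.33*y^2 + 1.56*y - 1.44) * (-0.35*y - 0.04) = -0.6195*y^4 - 0.1863*y^3 - 0.5592*y^2 + 0.4416*y + 0.0576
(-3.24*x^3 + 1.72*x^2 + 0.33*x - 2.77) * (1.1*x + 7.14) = -3.564*x^4 - 21.2416*x^3 + 12.6438*x^2 - 0.6908*x - 19.7778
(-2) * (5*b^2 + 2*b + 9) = -10*b^2 - 4*b - 18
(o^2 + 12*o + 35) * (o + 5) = o^3 + 17*o^2 + 95*o + 175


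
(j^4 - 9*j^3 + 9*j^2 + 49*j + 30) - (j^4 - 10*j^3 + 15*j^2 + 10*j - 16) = j^3 - 6*j^2 + 39*j + 46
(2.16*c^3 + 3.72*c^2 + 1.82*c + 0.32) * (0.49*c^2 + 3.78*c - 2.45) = 1.0584*c^5 + 9.9876*c^4 + 9.6614*c^3 - 2.0776*c^2 - 3.2494*c - 0.784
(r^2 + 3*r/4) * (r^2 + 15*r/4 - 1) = r^4 + 9*r^3/2 + 29*r^2/16 - 3*r/4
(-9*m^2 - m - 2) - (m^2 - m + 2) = -10*m^2 - 4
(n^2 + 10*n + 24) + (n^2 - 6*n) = 2*n^2 + 4*n + 24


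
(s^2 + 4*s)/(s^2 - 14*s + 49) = s*(s + 4)/(s^2 - 14*s + 49)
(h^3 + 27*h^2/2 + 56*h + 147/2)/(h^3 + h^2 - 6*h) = (2*h^2 + 21*h + 49)/(2*h*(h - 2))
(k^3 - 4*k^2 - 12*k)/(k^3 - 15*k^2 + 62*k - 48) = k*(k + 2)/(k^2 - 9*k + 8)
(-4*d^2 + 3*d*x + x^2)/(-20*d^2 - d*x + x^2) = (-d + x)/(-5*d + x)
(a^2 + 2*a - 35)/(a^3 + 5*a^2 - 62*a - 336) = (a - 5)/(a^2 - 2*a - 48)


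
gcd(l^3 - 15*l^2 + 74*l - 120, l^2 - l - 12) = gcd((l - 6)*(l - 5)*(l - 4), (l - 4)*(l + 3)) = l - 4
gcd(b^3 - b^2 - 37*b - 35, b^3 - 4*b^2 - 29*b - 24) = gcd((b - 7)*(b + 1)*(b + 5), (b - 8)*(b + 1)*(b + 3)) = b + 1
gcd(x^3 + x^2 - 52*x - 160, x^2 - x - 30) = x + 5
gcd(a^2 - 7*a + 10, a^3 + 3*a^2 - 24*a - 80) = a - 5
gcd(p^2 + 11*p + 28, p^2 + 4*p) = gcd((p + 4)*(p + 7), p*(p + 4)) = p + 4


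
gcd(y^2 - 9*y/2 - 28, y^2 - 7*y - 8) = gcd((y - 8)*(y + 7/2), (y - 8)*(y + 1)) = y - 8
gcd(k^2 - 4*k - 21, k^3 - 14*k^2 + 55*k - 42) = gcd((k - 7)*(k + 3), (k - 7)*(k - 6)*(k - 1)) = k - 7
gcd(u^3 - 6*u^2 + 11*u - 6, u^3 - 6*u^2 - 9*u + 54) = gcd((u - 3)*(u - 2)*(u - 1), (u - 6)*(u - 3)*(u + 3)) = u - 3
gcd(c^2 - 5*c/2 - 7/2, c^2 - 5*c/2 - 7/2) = c^2 - 5*c/2 - 7/2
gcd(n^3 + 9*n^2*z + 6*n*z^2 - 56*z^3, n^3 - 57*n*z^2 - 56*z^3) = n + 7*z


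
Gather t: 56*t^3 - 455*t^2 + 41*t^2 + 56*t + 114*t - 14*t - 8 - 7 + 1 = 56*t^3 - 414*t^2 + 156*t - 14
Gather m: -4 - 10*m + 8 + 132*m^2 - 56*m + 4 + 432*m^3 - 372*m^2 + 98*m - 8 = 432*m^3 - 240*m^2 + 32*m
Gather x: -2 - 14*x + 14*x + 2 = 0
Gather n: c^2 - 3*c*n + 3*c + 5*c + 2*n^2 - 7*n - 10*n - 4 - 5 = c^2 + 8*c + 2*n^2 + n*(-3*c - 17) - 9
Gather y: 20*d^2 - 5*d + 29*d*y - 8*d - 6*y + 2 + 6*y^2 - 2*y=20*d^2 - 13*d + 6*y^2 + y*(29*d - 8) + 2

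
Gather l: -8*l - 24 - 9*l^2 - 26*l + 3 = -9*l^2 - 34*l - 21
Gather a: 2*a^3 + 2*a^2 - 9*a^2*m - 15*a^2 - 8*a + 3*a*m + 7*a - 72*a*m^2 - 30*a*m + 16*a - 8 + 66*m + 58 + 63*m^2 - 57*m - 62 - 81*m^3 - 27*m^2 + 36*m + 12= 2*a^3 + a^2*(-9*m - 13) + a*(-72*m^2 - 27*m + 15) - 81*m^3 + 36*m^2 + 45*m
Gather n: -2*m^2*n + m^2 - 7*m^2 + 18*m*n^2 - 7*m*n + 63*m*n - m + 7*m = -6*m^2 + 18*m*n^2 + 6*m + n*(-2*m^2 + 56*m)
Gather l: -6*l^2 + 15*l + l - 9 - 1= -6*l^2 + 16*l - 10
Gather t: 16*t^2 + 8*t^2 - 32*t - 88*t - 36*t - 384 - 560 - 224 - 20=24*t^2 - 156*t - 1188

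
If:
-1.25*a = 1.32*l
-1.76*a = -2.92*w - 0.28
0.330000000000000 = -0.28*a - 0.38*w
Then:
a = -0.58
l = 0.55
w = -0.44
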